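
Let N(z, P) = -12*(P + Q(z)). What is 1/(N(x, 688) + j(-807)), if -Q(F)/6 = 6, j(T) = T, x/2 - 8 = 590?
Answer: -1/8631 ≈ -0.00011586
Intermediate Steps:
x = 1196 (x = 16 + 2*590 = 16 + 1180 = 1196)
Q(F) = -36 (Q(F) = -6*6 = -36)
N(z, P) = 432 - 12*P (N(z, P) = -12*(P - 36) = -12*(-36 + P) = 432 - 12*P)
1/(N(x, 688) + j(-807)) = 1/((432 - 12*688) - 807) = 1/((432 - 8256) - 807) = 1/(-7824 - 807) = 1/(-8631) = -1/8631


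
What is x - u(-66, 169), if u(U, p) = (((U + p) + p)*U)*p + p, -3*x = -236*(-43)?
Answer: 9091009/3 ≈ 3.0303e+6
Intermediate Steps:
x = -10148/3 (x = -(-236)*(-43)/3 = -1/3*10148 = -10148/3 ≈ -3382.7)
u(U, p) = p + U*p*(U + 2*p) (u(U, p) = ((U + 2*p)*U)*p + p = (U*(U + 2*p))*p + p = U*p*(U + 2*p) + p = p + U*p*(U + 2*p))
x - u(-66, 169) = -10148/3 - 169*(1 + (-66)**2 + 2*(-66)*169) = -10148/3 - 169*(1 + 4356 - 22308) = -10148/3 - 169*(-17951) = -10148/3 - 1*(-3033719) = -10148/3 + 3033719 = 9091009/3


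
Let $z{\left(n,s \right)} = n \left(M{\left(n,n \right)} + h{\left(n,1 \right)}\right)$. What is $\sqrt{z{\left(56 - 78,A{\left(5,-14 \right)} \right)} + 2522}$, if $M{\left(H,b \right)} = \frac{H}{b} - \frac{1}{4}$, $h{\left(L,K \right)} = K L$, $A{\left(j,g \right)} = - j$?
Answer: $\frac{\sqrt{11958}}{2} \approx 54.676$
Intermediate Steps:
$M{\left(H,b \right)} = - \frac{1}{4} + \frac{H}{b}$ ($M{\left(H,b \right)} = \frac{H}{b} - \frac{1}{4} = - \frac{1}{4} + \frac{H}{b}$)
$z{\left(n,s \right)} = n \left(\frac{3}{4} + n\right)$ ($z{\left(n,s \right)} = n \left(\frac{n - \frac{n}{4}}{n} + 1 n\right) = n \left(\frac{\frac{3}{4} n}{n} + n\right) = n \left(\frac{3}{4} + n\right)$)
$\sqrt{z{\left(56 - 78,A{\left(5,-14 \right)} \right)} + 2522} = \sqrt{\frac{\left(56 - 78\right) \left(3 + 4 \left(56 - 78\right)\right)}{4} + 2522} = \sqrt{\frac{1}{4} \left(-22\right) \left(3 + 4 \left(-22\right)\right) + 2522} = \sqrt{\frac{1}{4} \left(-22\right) \left(3 - 88\right) + 2522} = \sqrt{\frac{1}{4} \left(-22\right) \left(-85\right) + 2522} = \sqrt{\frac{935}{2} + 2522} = \sqrt{\frac{5979}{2}} = \frac{\sqrt{11958}}{2}$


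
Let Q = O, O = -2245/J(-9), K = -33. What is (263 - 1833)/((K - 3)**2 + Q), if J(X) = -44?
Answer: -69080/59269 ≈ -1.1655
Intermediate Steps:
O = 2245/44 (O = -2245/(-44) = -2245*(-1/44) = 2245/44 ≈ 51.023)
Q = 2245/44 ≈ 51.023
(263 - 1833)/((K - 3)**2 + Q) = (263 - 1833)/((-33 - 3)**2 + 2245/44) = -1570/((-36)**2 + 2245/44) = -1570/(1296 + 2245/44) = -1570/59269/44 = -1570*44/59269 = -69080/59269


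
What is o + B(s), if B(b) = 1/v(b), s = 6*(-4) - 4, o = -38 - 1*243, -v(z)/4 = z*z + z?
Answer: -849745/3024 ≈ -281.00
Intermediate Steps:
v(z) = -4*z - 4*z**2 (v(z) = -4*(z*z + z) = -4*(z**2 + z) = -4*(z + z**2) = -4*z - 4*z**2)
o = -281 (o = -38 - 243 = -281)
s = -28 (s = -24 - 4 = -28)
B(b) = -1/(4*b*(1 + b)) (B(b) = 1/(-4*b*(1 + b)) = -1/(4*b*(1 + b)))
o + B(s) = -281 - 1/4/(-28*(1 - 28)) = -281 - 1/4*(-1/28)/(-27) = -281 - 1/4*(-1/28)*(-1/27) = -281 - 1/3024 = -849745/3024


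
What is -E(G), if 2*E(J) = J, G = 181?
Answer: -181/2 ≈ -90.500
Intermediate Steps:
E(J) = J/2
-E(G) = -181/2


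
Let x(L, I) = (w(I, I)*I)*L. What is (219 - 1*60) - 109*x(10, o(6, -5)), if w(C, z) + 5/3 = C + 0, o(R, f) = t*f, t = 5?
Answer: -2179523/3 ≈ -7.2651e+5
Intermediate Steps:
o(R, f) = 5*f
w(C, z) = -5/3 + C (w(C, z) = -5/3 + (C + 0) = -5/3 + C)
x(L, I) = I*L*(-5/3 + I) (x(L, I) = ((-5/3 + I)*I)*L = (I*(-5/3 + I))*L = I*L*(-5/3 + I))
(219 - 1*60) - 109*x(10, o(6, -5)) = (219 - 1*60) - 109*5*(-5)*10*(-5 + 3*(5*(-5)))/3 = (219 - 60) - 109*(-25)*10*(-5 + 3*(-25))/3 = 159 - 109*(-25)*10*(-5 - 75)/3 = 159 - 109*(-25)*10*(-80)/3 = 159 - 109*20000/3 = 159 - 2180000/3 = -2179523/3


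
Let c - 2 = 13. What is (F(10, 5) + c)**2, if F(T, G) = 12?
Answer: 729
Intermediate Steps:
c = 15 (c = 2 + 13 = 15)
(F(10, 5) + c)**2 = (12 + 15)**2 = 27**2 = 729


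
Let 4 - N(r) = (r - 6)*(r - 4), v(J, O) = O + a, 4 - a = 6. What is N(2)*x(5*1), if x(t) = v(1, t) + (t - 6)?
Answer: -8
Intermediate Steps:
a = -2 (a = 4 - 1*6 = 4 - 6 = -2)
v(J, O) = -2 + O (v(J, O) = O - 2 = -2 + O)
N(r) = 4 - (-6 + r)*(-4 + r) (N(r) = 4 - (r - 6)*(r - 4) = 4 - (-6 + r)*(-4 + r))
x(t) = -8 + 2*t (x(t) = (-2 + t) + (t - 6) = (-2 + t) + (-6 + t) = -8 + 2*t)
N(2)*x(5*1) = (-20 - 1*2² + 10*2)*(-8 + 2*(5*1)) = (-20 - 1*4 + 20)*(-8 + 2*5) = (-20 - 4 + 20)*(-8 + 10) = -4*2 = -8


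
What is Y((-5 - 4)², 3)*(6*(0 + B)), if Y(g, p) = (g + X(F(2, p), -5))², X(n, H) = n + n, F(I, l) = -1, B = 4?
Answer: 149784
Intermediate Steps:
X(n, H) = 2*n
Y(g, p) = (-2 + g)² (Y(g, p) = (g + 2*(-1))² = (g - 2)² = (-2 + g)²)
Y((-5 - 4)², 3)*(6*(0 + B)) = (-2 + (-5 - 4)²)²*(6*(0 + 4)) = (-2 + (-9)²)²*(6*4) = (-2 + 81)²*24 = 79²*24 = 6241*24 = 149784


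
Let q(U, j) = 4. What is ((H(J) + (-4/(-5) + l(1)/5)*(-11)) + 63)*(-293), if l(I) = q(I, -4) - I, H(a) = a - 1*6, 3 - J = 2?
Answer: -62409/5 ≈ -12482.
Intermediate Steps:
J = 1 (J = 3 - 1*2 = 3 - 2 = 1)
H(a) = -6 + a (H(a) = a - 6 = -6 + a)
l(I) = 4 - I
((H(J) + (-4/(-5) + l(1)/5)*(-11)) + 63)*(-293) = (((-6 + 1) + (-4/(-5) + (4 - 1*1)/5)*(-11)) + 63)*(-293) = ((-5 + (-4*(-⅕) + (4 - 1)*(⅕))*(-11)) + 63)*(-293) = ((-5 + (⅘ + 3*(⅕))*(-11)) + 63)*(-293) = ((-5 + (⅘ + ⅗)*(-11)) + 63)*(-293) = ((-5 + (7/5)*(-11)) + 63)*(-293) = ((-5 - 77/5) + 63)*(-293) = (-102/5 + 63)*(-293) = (213/5)*(-293) = -62409/5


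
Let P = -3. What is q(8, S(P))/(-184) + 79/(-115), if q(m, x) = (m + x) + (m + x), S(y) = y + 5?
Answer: -183/230 ≈ -0.79565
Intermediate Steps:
S(y) = 5 + y
q(m, x) = 2*m + 2*x
q(8, S(P))/(-184) + 79/(-115) = (2*8 + 2*(5 - 3))/(-184) + 79/(-115) = (16 + 2*2)*(-1/184) + 79*(-1/115) = (16 + 4)*(-1/184) - 79/115 = 20*(-1/184) - 79/115 = -5/46 - 79/115 = -183/230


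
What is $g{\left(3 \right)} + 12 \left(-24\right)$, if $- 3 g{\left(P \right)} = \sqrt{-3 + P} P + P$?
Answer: $-289$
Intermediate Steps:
$g{\left(P \right)} = - \frac{P}{3} - \frac{P \sqrt{-3 + P}}{3}$ ($g{\left(P \right)} = - \frac{\sqrt{-3 + P} P + P}{3} = - \frac{P \sqrt{-3 + P} + P}{3} = - \frac{P + P \sqrt{-3 + P}}{3} = - \frac{P}{3} - \frac{P \sqrt{-3 + P}}{3}$)
$g{\left(3 \right)} + 12 \left(-24\right) = \left(- \frac{1}{3}\right) 3 \left(1 + \sqrt{-3 + 3}\right) + 12 \left(-24\right) = \left(- \frac{1}{3}\right) 3 \left(1 + \sqrt{0}\right) - 288 = \left(- \frac{1}{3}\right) 3 \left(1 + 0\right) - 288 = \left(- \frac{1}{3}\right) 3 \cdot 1 - 288 = -1 - 288 = -289$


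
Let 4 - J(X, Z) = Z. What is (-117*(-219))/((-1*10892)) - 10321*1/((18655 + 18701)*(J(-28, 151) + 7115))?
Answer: -1667423100779/708787663584 ≈ -2.3525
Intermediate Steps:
J(X, Z) = 4 - Z
(-117*(-219))/((-1*10892)) - 10321*1/((18655 + 18701)*(J(-28, 151) + 7115)) = (-117*(-219))/((-1*10892)) - 10321*1/((18655 + 18701)*((4 - 1*151) + 7115)) = 25623/(-10892) - 10321*1/(37356*((4 - 151) + 7115)) = 25623*(-1/10892) - 10321*1/(37356*(-147 + 7115)) = -25623/10892 - 10321/(37356*6968) = -25623/10892 - 10321/260296608 = -1667423100779/708787663584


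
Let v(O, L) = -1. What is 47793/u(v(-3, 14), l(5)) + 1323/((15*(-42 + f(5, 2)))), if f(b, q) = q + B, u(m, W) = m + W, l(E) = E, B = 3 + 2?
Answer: 1194573/100 ≈ 11946.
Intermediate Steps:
B = 5
u(m, W) = W + m
f(b, q) = 5 + q (f(b, q) = q + 5 = 5 + q)
47793/u(v(-3, 14), l(5)) + 1323/((15*(-42 + f(5, 2)))) = 47793/(5 - 1) + 1323/((15*(-42 + (5 + 2)))) = 47793/4 + 1323/((15*(-42 + 7))) = 47793*(¼) + 1323/((15*(-35))) = 47793/4 + 1323/(-525) = 47793/4 + 1323*(-1/525) = 47793/4 - 63/25 = 1194573/100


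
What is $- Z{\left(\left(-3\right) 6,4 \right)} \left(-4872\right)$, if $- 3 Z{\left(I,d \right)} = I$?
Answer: $29232$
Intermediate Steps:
$Z{\left(I,d \right)} = - \frac{I}{3}$
$- Z{\left(\left(-3\right) 6,4 \right)} \left(-4872\right) = - \frac{\left(-1\right) \left(\left(-3\right) 6\right)}{3} \left(-4872\right) = - \frac{\left(-1\right) \left(-18\right)}{3} \left(-4872\right) = \left(-1\right) 6 \left(-4872\right) = \left(-6\right) \left(-4872\right) = 29232$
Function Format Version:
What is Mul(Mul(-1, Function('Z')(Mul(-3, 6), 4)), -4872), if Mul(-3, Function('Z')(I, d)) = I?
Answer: 29232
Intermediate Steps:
Function('Z')(I, d) = Mul(Rational(-1, 3), I)
Mul(Mul(-1, Function('Z')(Mul(-3, 6), 4)), -4872) = Mul(Mul(-1, Mul(Rational(-1, 3), Mul(-3, 6))), -4872) = Mul(Mul(-1, Mul(Rational(-1, 3), -18)), -4872) = Mul(Mul(-1, 6), -4872) = Mul(-6, -4872) = 29232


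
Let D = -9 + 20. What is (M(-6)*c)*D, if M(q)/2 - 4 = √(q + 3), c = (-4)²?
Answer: 1408 + 352*I*√3 ≈ 1408.0 + 609.68*I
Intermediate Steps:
D = 11
c = 16
M(q) = 8 + 2*√(3 + q) (M(q) = 8 + 2*√(q + 3) = 8 + 2*√(3 + q))
(M(-6)*c)*D = ((8 + 2*√(3 - 6))*16)*11 = ((8 + 2*√(-3))*16)*11 = ((8 + 2*(I*√3))*16)*11 = ((8 + 2*I*√3)*16)*11 = (128 + 32*I*√3)*11 = 1408 + 352*I*√3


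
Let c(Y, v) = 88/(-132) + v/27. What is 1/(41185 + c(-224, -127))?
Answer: 27/1111850 ≈ 2.4284e-5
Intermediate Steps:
c(Y, v) = -⅔ + v/27 (c(Y, v) = 88*(-1/132) + v*(1/27) = -⅔ + v/27)
1/(41185 + c(-224, -127)) = 1/(41185 + (-⅔ + (1/27)*(-127))) = 1/(41185 + (-⅔ - 127/27)) = 1/(41185 - 145/27) = 1/(1111850/27) = 27/1111850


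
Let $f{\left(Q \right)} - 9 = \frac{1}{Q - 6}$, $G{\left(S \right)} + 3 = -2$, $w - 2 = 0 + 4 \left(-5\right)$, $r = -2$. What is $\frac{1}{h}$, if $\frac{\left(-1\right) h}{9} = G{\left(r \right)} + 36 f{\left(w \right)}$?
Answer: $- \frac{2}{5715} \approx -0.00034996$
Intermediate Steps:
$w = -18$ ($w = 2 + \left(0 + 4 \left(-5\right)\right) = 2 + \left(0 - 20\right) = 2 - 20 = -18$)
$G{\left(S \right)} = -5$ ($G{\left(S \right)} = -3 - 2 = -5$)
$f{\left(Q \right)} = 9 + \frac{1}{-6 + Q}$ ($f{\left(Q \right)} = 9 + \frac{1}{Q - 6} = 9 + \frac{1}{-6 + Q}$)
$h = - \frac{5715}{2}$ ($h = - 9 \left(-5 + 36 \frac{-53 + 9 \left(-18\right)}{-6 - 18}\right) = - 9 \left(-5 + 36 \frac{-53 - 162}{-24}\right) = - 9 \left(-5 + 36 \left(\left(- \frac{1}{24}\right) \left(-215\right)\right)\right) = - 9 \left(-5 + 36 \cdot \frac{215}{24}\right) = - 9 \left(-5 + \frac{645}{2}\right) = \left(-9\right) \frac{635}{2} = - \frac{5715}{2} \approx -2857.5$)
$\frac{1}{h} = \frac{1}{- \frac{5715}{2}} = - \frac{2}{5715}$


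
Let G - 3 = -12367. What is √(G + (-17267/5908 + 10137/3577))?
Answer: I*√574948326897723/215642 ≈ 111.19*I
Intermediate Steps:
G = -12364 (G = 3 - 12367 = -12364)
√(G + (-17267/5908 + 10137/3577)) = √(-12364 + (-17267/5908 + 10137/3577)) = √(-12364 - 267809/3018988) = √(-37327035441/3018988) = I*√574948326897723/215642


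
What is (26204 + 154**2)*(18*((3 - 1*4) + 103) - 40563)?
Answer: -1933251840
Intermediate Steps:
(26204 + 154**2)*(18*((3 - 1*4) + 103) - 40563) = (26204 + 23716)*(18*((3 - 4) + 103) - 40563) = 49920*(18*(-1 + 103) - 40563) = 49920*(18*102 - 40563) = 49920*(1836 - 40563) = 49920*(-38727) = -1933251840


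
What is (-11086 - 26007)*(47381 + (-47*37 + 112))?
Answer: -1697153122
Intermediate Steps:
(-11086 - 26007)*(47381 + (-47*37 + 112)) = -37093*(47381 + (-1739 + 112)) = -37093*(47381 - 1627) = -37093*45754 = -1697153122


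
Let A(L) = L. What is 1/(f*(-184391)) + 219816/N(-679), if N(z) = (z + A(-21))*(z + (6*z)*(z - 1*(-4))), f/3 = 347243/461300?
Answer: -10777805706003706/92416618492224874575 ≈ -0.00011662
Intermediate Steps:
f = 1041729/461300 (f = 3*(347243/461300) = 1041729/461300 ≈ 2.2582)
N(z) = (-21 + z)*(z + 6*z*(4 + z)) (N(z) = (z - 21)*(z + (6*z)*(z - 1*(-4))) = (-21 + z)*(z + (6*z)*(z + 4)) = (-21 + z)*(z + (6*z)*(4 + z)) = (-21 + z)*(z + 6*z*(4 + z)))
1/(f*(-184391)) + 219816/N(-679) = 1/((1041729/461300)*(-184391)) + 219816/((-679*(-525 - 101*(-679) + 6*(-679)²))) = (461300/1041729)*(-1/184391) + 219816/((-679*(-525 + 68579 + 6*461041))) = -461300/192085452039 + 219816/((-679*(-525 + 68579 + 2766246))) = -461300/192085452039 + 219816/((-679*2834300)) = -461300/192085452039 + 219816/(-1924489700) = -461300/192085452039 + 219816*(-1/1924489700) = -461300/192085452039 - 54954/481122425 = -10777805706003706/92416618492224874575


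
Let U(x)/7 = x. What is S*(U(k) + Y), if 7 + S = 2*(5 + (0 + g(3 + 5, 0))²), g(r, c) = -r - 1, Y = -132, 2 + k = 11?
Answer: -11385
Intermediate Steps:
k = 9 (k = -2 + 11 = 9)
U(x) = 7*x
g(r, c) = -1 - r
S = 165 (S = -7 + 2*(5 + (0 + (-1 - (3 + 5)))²) = -7 + 2*(5 + (0 + (-1 - 1*8))²) = -7 + 2*(5 + (0 + (-1 - 8))²) = -7 + 2*(5 + (0 - 9)²) = -7 + 2*(5 + (-9)²) = -7 + 2*(5 + 81) = -7 + 2*86 = -7 + 172 = 165)
S*(U(k) + Y) = 165*(7*9 - 132) = 165*(63 - 132) = 165*(-69) = -11385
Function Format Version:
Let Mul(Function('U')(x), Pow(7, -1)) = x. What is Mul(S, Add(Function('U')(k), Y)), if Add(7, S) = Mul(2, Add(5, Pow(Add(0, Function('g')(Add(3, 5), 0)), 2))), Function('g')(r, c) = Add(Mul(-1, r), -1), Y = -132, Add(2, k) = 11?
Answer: -11385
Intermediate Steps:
k = 9 (k = Add(-2, 11) = 9)
Function('U')(x) = Mul(7, x)
Function('g')(r, c) = Add(-1, Mul(-1, r))
S = 165 (S = Add(-7, Mul(2, Add(5, Pow(Add(0, Add(-1, Mul(-1, Add(3, 5)))), 2)))) = Add(-7, Mul(2, Add(5, Pow(Add(0, Add(-1, Mul(-1, 8))), 2)))) = Add(-7, Mul(2, Add(5, Pow(Add(0, Add(-1, -8)), 2)))) = Add(-7, Mul(2, Add(5, Pow(Add(0, -9), 2)))) = Add(-7, Mul(2, Add(5, Pow(-9, 2)))) = Add(-7, Mul(2, Add(5, 81))) = Add(-7, Mul(2, 86)) = Add(-7, 172) = 165)
Mul(S, Add(Function('U')(k), Y)) = Mul(165, Add(Mul(7, 9), -132)) = Mul(165, Add(63, -132)) = Mul(165, -69) = -11385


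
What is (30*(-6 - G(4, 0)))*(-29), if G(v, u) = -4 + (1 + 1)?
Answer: 3480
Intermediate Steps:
G(v, u) = -2 (G(v, u) = -4 + 2 = -2)
(30*(-6 - G(4, 0)))*(-29) = (30*(-6 - 1*(-2)))*(-29) = (30*(-6 + 2))*(-29) = (30*(-4))*(-29) = -120*(-29) = 3480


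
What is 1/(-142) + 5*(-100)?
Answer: -71001/142 ≈ -500.01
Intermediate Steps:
1/(-142) + 5*(-100) = -1/142 - 500 = -71001/142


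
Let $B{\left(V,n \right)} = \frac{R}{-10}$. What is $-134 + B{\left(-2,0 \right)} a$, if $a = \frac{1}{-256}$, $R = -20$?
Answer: $- \frac{17153}{128} \approx -134.01$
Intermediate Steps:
$B{\left(V,n \right)} = 2$ ($B{\left(V,n \right)} = - \frac{20}{-10} = \left(-20\right) \left(- \frac{1}{10}\right) = 2$)
$a = - \frac{1}{256} \approx -0.0039063$
$-134 + B{\left(-2,0 \right)} a = -134 + 2 \left(- \frac{1}{256}\right) = -134 - \frac{1}{128} = - \frac{17153}{128}$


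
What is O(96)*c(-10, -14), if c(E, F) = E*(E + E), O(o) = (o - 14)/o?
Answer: 1025/6 ≈ 170.83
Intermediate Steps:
O(o) = (-14 + o)/o
c(E, F) = 2*E**2 (c(E, F) = E*(2*E) = 2*E**2)
O(96)*c(-10, -14) = ((-14 + 96)/96)*(2*(-10)**2) = ((1/96)*82)*(2*100) = (41/48)*200 = 1025/6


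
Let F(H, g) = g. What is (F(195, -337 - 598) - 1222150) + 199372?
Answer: -1023713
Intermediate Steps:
(F(195, -337 - 598) - 1222150) + 199372 = ((-337 - 598) - 1222150) + 199372 = (-935 - 1222150) + 199372 = -1223085 + 199372 = -1023713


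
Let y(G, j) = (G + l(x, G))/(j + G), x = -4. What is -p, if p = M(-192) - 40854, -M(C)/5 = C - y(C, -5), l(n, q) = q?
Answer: 7857198/197 ≈ 39884.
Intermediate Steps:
y(G, j) = 2*G/(G + j) (y(G, j) = (G + G)/(j + G) = (2*G)/(G + j) = 2*G/(G + j))
M(C) = -5*C + 10*C/(-5 + C) (M(C) = -5*(C - 2*C/(C - 5)) = -5*(C - 2*C/(-5 + C)) = -5*C + 10*C/(-5 + C))
p = -7857198/197 (p = 5*(-192)*(7 - 1*(-192))/(-5 - 192) - 40854 = 5*(-192)*(7 + 192)/(-197) - 40854 = 5*(-192)*(-1/197)*199 - 40854 = 191040/197 - 40854 = -7857198/197 ≈ -39884.)
-p = -1*(-7857198/197) = 7857198/197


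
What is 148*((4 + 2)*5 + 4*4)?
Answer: 6808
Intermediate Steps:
148*((4 + 2)*5 + 4*4) = 148*(6*5 + 16) = 148*(30 + 16) = 148*46 = 6808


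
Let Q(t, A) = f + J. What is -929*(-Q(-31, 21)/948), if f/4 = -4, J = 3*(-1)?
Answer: -17651/948 ≈ -18.619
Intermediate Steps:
J = -3
f = -16 (f = 4*(-4) = -16)
Q(t, A) = -19 (Q(t, A) = -16 - 3 = -19)
-929*(-Q(-31, 21)/948) = -929/((-948/(-19))) = -929/((-948*(-1/19))) = -929/948/19 = -929*19/948 = -17651/948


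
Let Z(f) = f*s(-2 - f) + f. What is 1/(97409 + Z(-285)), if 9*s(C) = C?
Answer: 3/264487 ≈ 1.1343e-5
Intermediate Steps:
s(C) = C/9
Z(f) = f + f*(-2/9 - f/9) (Z(f) = f*((-2 - f)/9) + f = f*(-2/9 - f/9) + f = f + f*(-2/9 - f/9))
1/(97409 + Z(-285)) = 1/(97409 + (⅑)*(-285)*(7 - 1*(-285))) = 1/(97409 + (⅑)*(-285)*(7 + 285)) = 1/(97409 + (⅑)*(-285)*292) = 1/(97409 - 27740/3) = 1/(264487/3) = 3/264487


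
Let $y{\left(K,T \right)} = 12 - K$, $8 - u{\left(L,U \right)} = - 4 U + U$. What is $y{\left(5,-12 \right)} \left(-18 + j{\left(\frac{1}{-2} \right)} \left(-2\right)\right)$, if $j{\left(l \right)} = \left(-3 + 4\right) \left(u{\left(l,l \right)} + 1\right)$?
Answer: $-231$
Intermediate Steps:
$u{\left(L,U \right)} = 8 + 3 U$ ($u{\left(L,U \right)} = 8 - \left(- 4 U + U\right) = 8 - - 3 U = 8 + 3 U$)
$j{\left(l \right)} = 9 + 3 l$ ($j{\left(l \right)} = \left(-3 + 4\right) \left(\left(8 + 3 l\right) + 1\right) = 1 \left(9 + 3 l\right) = 9 + 3 l$)
$y{\left(5,-12 \right)} \left(-18 + j{\left(\frac{1}{-2} \right)} \left(-2\right)\right) = \left(12 - 5\right) \left(-18 + \left(9 + \frac{3}{-2}\right) \left(-2\right)\right) = \left(12 - 5\right) \left(-18 + \left(9 + 3 \left(- \frac{1}{2}\right)\right) \left(-2\right)\right) = 7 \left(-18 + \left(9 - \frac{3}{2}\right) \left(-2\right)\right) = 7 \left(-18 + \frac{15}{2} \left(-2\right)\right) = 7 \left(-18 - 15\right) = 7 \left(-33\right) = -231$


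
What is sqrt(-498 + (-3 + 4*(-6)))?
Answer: 5*I*sqrt(21) ≈ 22.913*I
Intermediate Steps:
sqrt(-498 + (-3 + 4*(-6))) = sqrt(-498 + (-3 - 24)) = sqrt(-498 - 27) = sqrt(-525) = 5*I*sqrt(21)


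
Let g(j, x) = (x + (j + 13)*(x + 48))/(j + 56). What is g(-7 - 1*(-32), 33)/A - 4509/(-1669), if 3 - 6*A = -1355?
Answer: 29285252/10199259 ≈ 2.8713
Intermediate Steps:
A = 679/3 (A = 1/2 - 1/6*(-1355) = 1/2 + 1355/6 = 679/3 ≈ 226.33)
g(j, x) = (x + (13 + j)*(48 + x))/(56 + j)
g(-7 - 1*(-32), 33)/A - 4509/(-1669) = ((624 + 14*33 + 48*(-7 - 1*(-32)) + (-7 - 1*(-32))*33)/(56 + (-7 - 1*(-32))))/(679/3) - 4509/(-1669) = ((624 + 462 + 48*(-7 + 32) + (-7 + 32)*33)/(56 + (-7 + 32)))*(3/679) - 4509*(-1/1669) = ((624 + 462 + 48*25 + 25*33)/(56 + 25))*(3/679) + 4509/1669 = ((624 + 462 + 1200 + 825)/81)*(3/679) + 4509/1669 = ((1/81)*3111)*(3/679) + 4509/1669 = (1037/27)*(3/679) + 4509/1669 = 1037/6111 + 4509/1669 = 29285252/10199259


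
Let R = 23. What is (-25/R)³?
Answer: -15625/12167 ≈ -1.2842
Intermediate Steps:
(-25/R)³ = (-25/23)³ = -15625/12167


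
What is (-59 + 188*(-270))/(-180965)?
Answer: 50819/180965 ≈ 0.28082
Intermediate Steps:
(-59 + 188*(-270))/(-180965) = (-59 - 50760)*(-1/180965) = -50819*(-1/180965) = 50819/180965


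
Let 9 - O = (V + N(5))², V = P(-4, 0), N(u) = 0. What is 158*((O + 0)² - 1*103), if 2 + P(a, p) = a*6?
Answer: 70276188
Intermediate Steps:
P(a, p) = -2 + 6*a (P(a, p) = -2 + a*6 = -2 + 6*a)
V = -26 (V = -2 + 6*(-4) = -2 - 24 = -26)
O = -667 (O = 9 - (-26 + 0)² = 9 - 1*(-26)² = 9 - 1*676 = 9 - 676 = -667)
158*((O + 0)² - 1*103) = 158*((-667 + 0)² - 1*103) = 158*((-667)² - 103) = 158*(444889 - 103) = 158*444786 = 70276188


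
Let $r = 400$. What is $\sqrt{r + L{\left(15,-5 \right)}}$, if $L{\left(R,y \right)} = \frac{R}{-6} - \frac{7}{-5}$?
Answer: $\frac{\sqrt{39890}}{10} \approx 19.972$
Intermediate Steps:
$L{\left(R,y \right)} = \frac{7}{5} - \frac{R}{6}$ ($L{\left(R,y \right)} = R \left(- \frac{1}{6}\right) - - \frac{7}{5} = - \frac{R}{6} + \frac{7}{5} = \frac{7}{5} - \frac{R}{6}$)
$\sqrt{r + L{\left(15,-5 \right)}} = \sqrt{400 + \left(\frac{7}{5} - \frac{5}{2}\right)} = \sqrt{400 - \frac{11}{10}} = \sqrt{\frac{3989}{10}} = \frac{\sqrt{39890}}{10}$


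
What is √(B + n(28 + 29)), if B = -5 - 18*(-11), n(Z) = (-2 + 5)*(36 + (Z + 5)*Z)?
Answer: √10903 ≈ 104.42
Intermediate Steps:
n(Z) = 108 + 3*Z*(5 + Z) (n(Z) = 3*(36 + (5 + Z)*Z) = 3*(36 + Z*(5 + Z)) = 108 + 3*Z*(5 + Z))
B = 193 (B = -5 + 198 = 193)
√(B + n(28 + 29)) = √(193 + (108 + 3*(28 + 29)² + 15*(28 + 29))) = √(193 + (108 + 3*57² + 15*57)) = √(193 + (108 + 3*3249 + 855)) = √(193 + (108 + 9747 + 855)) = √(193 + 10710) = √10903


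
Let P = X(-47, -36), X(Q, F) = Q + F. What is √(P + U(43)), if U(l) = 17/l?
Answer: 4*I*√9546/43 ≈ 9.0887*I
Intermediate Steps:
X(Q, F) = F + Q
P = -83 (P = -36 - 47 = -83)
√(P + U(43)) = √(-83 + 17/43) = √(-3552/43) = 4*I*√9546/43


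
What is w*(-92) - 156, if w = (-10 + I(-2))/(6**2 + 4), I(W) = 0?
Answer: -133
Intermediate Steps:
w = -1/4 (w = (-10 + 0)/(6**2 + 4) = -10/(36 + 4) = -10/40 = -10*1/40 = -1/4 ≈ -0.25000)
w*(-92) - 156 = -1/4*(-92) - 156 = 23 - 156 = -133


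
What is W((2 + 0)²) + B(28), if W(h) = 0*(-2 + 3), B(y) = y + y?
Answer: 56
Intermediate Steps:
B(y) = 2*y
W(h) = 0 (W(h) = 0*1 = 0)
W((2 + 0)²) + B(28) = 0 + 2*28 = 0 + 56 = 56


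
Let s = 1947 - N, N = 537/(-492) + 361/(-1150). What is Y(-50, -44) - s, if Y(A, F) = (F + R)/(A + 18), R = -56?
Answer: -366879879/188600 ≈ -1945.3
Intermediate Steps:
N = -132527/94300 (N = 537*(-1/492) + 361*(-1/1150) = -179/164 - 361/1150 = -132527/94300 ≈ -1.4054)
Y(A, F) = (-56 + F)/(18 + A) (Y(A, F) = (F - 56)/(A + 18) = (-56 + F)/(18 + A))
s = 183734627/94300 (s = 1947 - 1*(-132527/94300) = 1947 + 132527/94300 = 183734627/94300 ≈ 1948.4)
Y(-50, -44) - s = (-56 - 44)/(18 - 50) - 1*183734627/94300 = -100/(-32) - 183734627/94300 = -1/32*(-100) - 183734627/94300 = 25/8 - 183734627/94300 = -366879879/188600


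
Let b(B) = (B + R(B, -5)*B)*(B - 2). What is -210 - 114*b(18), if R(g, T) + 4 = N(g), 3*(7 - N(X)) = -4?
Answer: -175314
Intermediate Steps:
N(X) = 25/3 (N(X) = 7 - ⅓*(-4) = 7 + 4/3 = 25/3)
R(g, T) = 13/3 (R(g, T) = -4 + 25/3 = 13/3)
b(B) = 16*B*(-2 + B)/3 (b(B) = (B + 13*B/3)*(B - 2) = (16*B/3)*(-2 + B) = 16*B*(-2 + B)/3)
-210 - 114*b(18) = -210 - 608*18*(-2 + 18) = -210 - 608*18*16 = -210 - 114*1536 = -210 - 175104 = -175314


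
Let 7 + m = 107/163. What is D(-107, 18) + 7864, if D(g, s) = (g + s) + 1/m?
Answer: 8039187/1034 ≈ 7774.8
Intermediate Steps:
m = -1034/163 (m = -7 + 107/163 = -1034/163 ≈ -6.3436)
D(g, s) = -163/1034 + g + s (D(g, s) = (g + s) + 1/(-1034/163) = (g + s) - 163/1034 = -163/1034 + g + s)
D(-107, 18) + 7864 = (-163/1034 - 107 + 18) + 7864 = -92189/1034 + 7864 = 8039187/1034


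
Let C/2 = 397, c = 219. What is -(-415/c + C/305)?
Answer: -47311/66795 ≈ -0.70830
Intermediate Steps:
C = 794 (C = 2*397 = 794)
-(-415/c + C/305) = -(-415/219 + 794/305) = -1*47311/66795 = -47311/66795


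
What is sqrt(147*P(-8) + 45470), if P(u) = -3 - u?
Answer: sqrt(46205) ≈ 214.95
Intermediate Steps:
sqrt(147*P(-8) + 45470) = sqrt(147*(-3 - 1*(-8)) + 45470) = sqrt(147*(-3 + 8) + 45470) = sqrt(147*5 + 45470) = sqrt(735 + 45470) = sqrt(46205)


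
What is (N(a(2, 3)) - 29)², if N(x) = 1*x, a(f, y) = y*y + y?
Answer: 289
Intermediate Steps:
a(f, y) = y + y² (a(f, y) = y² + y = y + y²)
N(x) = x
(N(a(2, 3)) - 29)² = (3*(1 + 3) - 29)² = (3*4 - 29)² = (12 - 29)² = (-17)² = 289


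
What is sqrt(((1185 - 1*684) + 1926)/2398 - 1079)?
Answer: I*sqrt(6198865970)/2398 ≈ 32.833*I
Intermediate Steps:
sqrt(((1185 - 1*684) + 1926)/2398 - 1079) = sqrt(((1185 - 684) + 1926)*(1/2398) - 1079) = sqrt((501 + 1926)*(1/2398) - 1079) = sqrt(2427*(1/2398) - 1079) = sqrt(2427/2398 - 1079) = sqrt(-2585015/2398) = I*sqrt(6198865970)/2398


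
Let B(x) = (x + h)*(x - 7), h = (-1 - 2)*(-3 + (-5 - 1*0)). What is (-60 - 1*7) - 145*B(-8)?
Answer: 34733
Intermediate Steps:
h = 24 (h = -3*(-3 + (-5 + 0)) = -3*(-3 - 5) = -3*(-8) = 24)
B(x) = (-7 + x)*(24 + x) (B(x) = (x + 24)*(x - 7) = (24 + x)*(-7 + x) = (-7 + x)*(24 + x))
(-60 - 1*7) - 145*B(-8) = (-60 - 1*7) - 145*(-168 + (-8)**2 + 17*(-8)) = (-60 - 7) - 145*(-168 + 64 - 136) = -67 - 145*(-240) = -67 + 34800 = 34733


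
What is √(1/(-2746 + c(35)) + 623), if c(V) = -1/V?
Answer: 7*√13049545778/32037 ≈ 24.960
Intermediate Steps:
√(1/(-2746 + c(35)) + 623) = √(1/(-2746 - 1/35) + 623) = √(1/(-96111/35) + 623) = √(-35/96111 + 623) = √(59877118/96111) = 7*√13049545778/32037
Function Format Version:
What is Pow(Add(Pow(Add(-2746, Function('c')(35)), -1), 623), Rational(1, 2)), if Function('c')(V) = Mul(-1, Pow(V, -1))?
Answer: Mul(Rational(7, 32037), Pow(13049545778, Rational(1, 2))) ≈ 24.960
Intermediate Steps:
Pow(Add(Pow(Add(-2746, Function('c')(35)), -1), 623), Rational(1, 2)) = Pow(Add(Pow(Add(-2746, Mul(-1, Pow(35, -1))), -1), 623), Rational(1, 2)) = Pow(Add(Pow(Add(-2746, Mul(-1, Rational(1, 35))), -1), 623), Rational(1, 2)) = Pow(Add(Pow(Add(-2746, Rational(-1, 35)), -1), 623), Rational(1, 2)) = Pow(Add(Pow(Rational(-96111, 35), -1), 623), Rational(1, 2)) = Pow(Add(Rational(-35, 96111), 623), Rational(1, 2)) = Pow(Rational(59877118, 96111), Rational(1, 2)) = Mul(Rational(7, 32037), Pow(13049545778, Rational(1, 2)))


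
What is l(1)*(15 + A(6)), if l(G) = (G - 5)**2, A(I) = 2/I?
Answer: 736/3 ≈ 245.33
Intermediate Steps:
l(G) = (-5 + G)**2
l(1)*(15 + A(6)) = (-5 + 1)**2*(15 + 2/6) = (-4)**2*(15 + 2*(1/6)) = 16*(15 + 1/3) = 16*(46/3) = 736/3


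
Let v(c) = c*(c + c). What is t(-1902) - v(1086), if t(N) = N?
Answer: -2360694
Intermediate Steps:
v(c) = 2*c² (v(c) = c*(2*c) = 2*c²)
t(-1902) - v(1086) = -1902 - 2*1086² = -1902 - 2*1179396 = -1902 - 1*2358792 = -1902 - 2358792 = -2360694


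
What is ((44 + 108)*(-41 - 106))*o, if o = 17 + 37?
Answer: -1206576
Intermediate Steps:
o = 54
((44 + 108)*(-41 - 106))*o = ((44 + 108)*(-41 - 106))*54 = (152*(-147))*54 = -22344*54 = -1206576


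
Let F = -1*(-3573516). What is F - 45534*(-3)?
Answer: 3710118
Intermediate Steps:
F = 3573516
F - 45534*(-3) = 3573516 - 45534*(-3) = 3573516 + 136602 = 3710118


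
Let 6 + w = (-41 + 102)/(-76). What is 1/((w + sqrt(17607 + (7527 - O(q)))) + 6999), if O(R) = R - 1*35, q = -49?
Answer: 40386932/282247740481 - 17328*sqrt(2802)/282247740481 ≈ 0.00013984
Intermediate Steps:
O(R) = -35 + R (O(R) = R - 35 = -35 + R)
w = -517/76 (w = -6 + (-41 + 102)/(-76) = -6 - 1/76*61 = -6 - 61/76 = -517/76 ≈ -6.8026)
1/((w + sqrt(17607 + (7527 - O(q)))) + 6999) = 1/((-517/76 + sqrt(17607 + (7527 - (-35 - 49)))) + 6999) = 1/((-517/76 + sqrt(17607 + (7527 - 1*(-84)))) + 6999) = 1/((-517/76 + sqrt(17607 + (7527 + 84))) + 6999) = 1/((-517/76 + sqrt(17607 + 7611)) + 6999) = 1/((-517/76 + sqrt(25218)) + 6999) = 1/((-517/76 + 3*sqrt(2802)) + 6999) = 1/(531407/76 + 3*sqrt(2802))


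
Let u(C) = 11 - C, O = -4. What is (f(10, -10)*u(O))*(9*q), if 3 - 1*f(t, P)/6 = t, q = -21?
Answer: 119070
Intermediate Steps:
f(t, P) = 18 - 6*t
(f(10, -10)*u(O))*(9*q) = ((18 - 6*10)*(11 - 1*(-4)))*(9*(-21)) = ((18 - 60)*(11 + 4))*(-189) = -42*15*(-189) = -630*(-189) = 119070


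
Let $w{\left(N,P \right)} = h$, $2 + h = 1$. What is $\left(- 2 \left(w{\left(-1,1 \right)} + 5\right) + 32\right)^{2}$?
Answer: $576$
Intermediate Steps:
$h = -1$ ($h = -2 + 1 = -1$)
$w{\left(N,P \right)} = -1$
$\left(- 2 \left(w{\left(-1,1 \right)} + 5\right) + 32\right)^{2} = \left(- 2 \left(-1 + 5\right) + 32\right)^{2} = \left(\left(-2\right) 4 + 32\right)^{2} = \left(-8 + 32\right)^{2} = 24^{2} = 576$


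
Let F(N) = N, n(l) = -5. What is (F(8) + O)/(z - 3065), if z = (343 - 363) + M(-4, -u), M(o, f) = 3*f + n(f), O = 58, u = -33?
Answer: -22/997 ≈ -0.022066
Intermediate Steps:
M(o, f) = -5 + 3*f (M(o, f) = 3*f - 5 = -5 + 3*f)
z = 74 (z = (343 - 363) + (-5 + 3*(-1*(-33))) = -20 + (-5 + 3*33) = -20 + (-5 + 99) = -20 + 94 = 74)
(F(8) + O)/(z - 3065) = (8 + 58)/(74 - 3065) = 66/(-2991) = 66*(-1/2991) = -22/997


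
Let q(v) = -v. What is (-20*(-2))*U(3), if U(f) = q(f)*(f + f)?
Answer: -720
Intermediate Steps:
U(f) = -2*f² (U(f) = (-f)*(f + f) = (-f)*(2*f) = -2*f²)
(-20*(-2))*U(3) = (-20*(-2))*(-2*3²) = 40*(-2*9) = 40*(-18) = -720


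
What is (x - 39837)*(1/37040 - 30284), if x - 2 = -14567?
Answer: 30511888284159/18520 ≈ 1.6475e+9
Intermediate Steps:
x = -14565 (x = 2 - 14567 = -14565)
(x - 39837)*(1/37040 - 30284) = (-14565 - 39837)*(1/37040 - 30284) = -54402*(1/37040 - 30284) = -54402*(-1121719359/37040) = 30511888284159/18520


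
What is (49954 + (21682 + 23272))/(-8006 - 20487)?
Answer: -94908/28493 ≈ -3.3309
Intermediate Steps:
(49954 + (21682 + 23272))/(-8006 - 20487) = (49954 + 44954)/(-28493) = 94908*(-1/28493) = -94908/28493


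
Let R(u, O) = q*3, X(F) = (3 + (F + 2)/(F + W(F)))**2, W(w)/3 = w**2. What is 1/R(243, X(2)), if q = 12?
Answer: 1/36 ≈ 0.027778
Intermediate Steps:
W(w) = 3*w**2
X(F) = (3 + (2 + F)/(F + 3*F**2))**2 (X(F) = (3 + (F + 2)/(F + 3*F**2))**2 = (3 + (2 + F)/(F + 3*F**2))**2)
R(u, O) = 36 (R(u, O) = 12*3 = 36)
1/R(243, X(2)) = 1/36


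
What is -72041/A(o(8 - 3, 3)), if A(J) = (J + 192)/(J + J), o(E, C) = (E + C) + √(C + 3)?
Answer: -114833354/19997 - 13831872*√6/19997 ≈ -7436.8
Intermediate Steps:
o(E, C) = C + E + √(3 + C) (o(E, C) = (C + E) + √(3 + C) = C + E + √(3 + C))
A(J) = (192 + J)/(2*J) (A(J) = (192 + J)/((2*J)) = (192 + J)*(1/(2*J)) = (192 + J)/(2*J))
-72041/A(o(8 - 3, 3)) = -72041*2*(3 + (8 - 3) + √(3 + 3))/(192 + (3 + (8 - 3) + √(3 + 3))) = -72041*2*(3 + 5 + √6)/(192 + (3 + 5 + √6)) = -72041*2*(8 + √6)/(192 + (8 + √6)) = -72041*2*(8 + √6)/(200 + √6) = -144082*(8 + √6)/(200 + √6)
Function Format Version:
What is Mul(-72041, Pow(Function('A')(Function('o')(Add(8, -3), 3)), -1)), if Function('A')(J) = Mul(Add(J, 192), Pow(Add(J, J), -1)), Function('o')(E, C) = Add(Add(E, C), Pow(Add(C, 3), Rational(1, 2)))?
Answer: Add(Rational(-114833354, 19997), Mul(Rational(-13831872, 19997), Pow(6, Rational(1, 2)))) ≈ -7436.8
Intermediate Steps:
Function('o')(E, C) = Add(C, E, Pow(Add(3, C), Rational(1, 2))) (Function('o')(E, C) = Add(Add(C, E), Pow(Add(3, C), Rational(1, 2))) = Add(C, E, Pow(Add(3, C), Rational(1, 2))))
Function('A')(J) = Mul(Rational(1, 2), Pow(J, -1), Add(192, J)) (Function('A')(J) = Mul(Add(192, J), Pow(Mul(2, J), -1)) = Mul(Add(192, J), Mul(Rational(1, 2), Pow(J, -1))) = Mul(Rational(1, 2), Pow(J, -1), Add(192, J)))
Mul(-72041, Pow(Function('A')(Function('o')(Add(8, -3), 3)), -1)) = Mul(-72041, Pow(Mul(Rational(1, 2), Pow(Add(3, Add(8, -3), Pow(Add(3, 3), Rational(1, 2))), -1), Add(192, Add(3, Add(8, -3), Pow(Add(3, 3), Rational(1, 2))))), -1)) = Mul(-72041, Pow(Mul(Rational(1, 2), Pow(Add(3, 5, Pow(6, Rational(1, 2))), -1), Add(192, Add(3, 5, Pow(6, Rational(1, 2))))), -1)) = Mul(-72041, Pow(Mul(Rational(1, 2), Pow(Add(8, Pow(6, Rational(1, 2))), -1), Add(192, Add(8, Pow(6, Rational(1, 2))))), -1)) = Mul(-72041, Pow(Mul(Rational(1, 2), Pow(Add(8, Pow(6, Rational(1, 2))), -1), Add(200, Pow(6, Rational(1, 2)))), -1)) = Mul(-72041, Mul(2, Pow(Add(200, Pow(6, Rational(1, 2))), -1), Add(8, Pow(6, Rational(1, 2))))) = Mul(-144082, Pow(Add(200, Pow(6, Rational(1, 2))), -1), Add(8, Pow(6, Rational(1, 2))))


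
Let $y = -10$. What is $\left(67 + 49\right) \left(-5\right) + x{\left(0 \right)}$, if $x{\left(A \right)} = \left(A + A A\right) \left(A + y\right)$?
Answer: $-580$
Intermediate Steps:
$x{\left(A \right)} = \left(-10 + A\right) \left(A + A^{2}\right)$ ($x{\left(A \right)} = \left(A + A A\right) \left(A - 10\right) = \left(A + A^{2}\right) \left(-10 + A\right) = \left(-10 + A\right) \left(A + A^{2}\right)$)
$\left(67 + 49\right) \left(-5\right) + x{\left(0 \right)} = \left(67 + 49\right) \left(-5\right) + 0 \left(-10 + 0^{2} - 0\right) = 116 \left(-5\right) + 0 \left(-10 + 0 + 0\right) = -580 + 0 \left(-10\right) = -580 + 0 = -580$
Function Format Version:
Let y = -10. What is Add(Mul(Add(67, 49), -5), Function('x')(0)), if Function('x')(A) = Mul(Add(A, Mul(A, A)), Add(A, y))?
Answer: -580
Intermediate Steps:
Function('x')(A) = Mul(Add(-10, A), Add(A, Pow(A, 2))) (Function('x')(A) = Mul(Add(A, Mul(A, A)), Add(A, -10)) = Mul(Add(A, Pow(A, 2)), Add(-10, A)) = Mul(Add(-10, A), Add(A, Pow(A, 2))))
Add(Mul(Add(67, 49), -5), Function('x')(0)) = Add(Mul(Add(67, 49), -5), Mul(0, Add(-10, Pow(0, 2), Mul(-9, 0)))) = Add(Mul(116, -5), Mul(0, Add(-10, 0, 0))) = Add(-580, Mul(0, -10)) = Add(-580, 0) = -580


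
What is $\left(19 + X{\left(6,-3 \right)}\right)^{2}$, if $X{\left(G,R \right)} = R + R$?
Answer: $169$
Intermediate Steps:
$X{\left(G,R \right)} = 2 R$
$\left(19 + X{\left(6,-3 \right)}\right)^{2} = \left(19 + 2 \left(-3\right)\right)^{2} = \left(19 - 6\right)^{2} = 13^{2} = 169$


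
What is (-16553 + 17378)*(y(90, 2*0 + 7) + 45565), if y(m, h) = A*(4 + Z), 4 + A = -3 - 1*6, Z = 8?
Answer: 37462425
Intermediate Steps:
A = -13 (A = -4 + (-3 - 1*6) = -4 + (-3 - 6) = -4 - 9 = -13)
y(m, h) = -156 (y(m, h) = -13*(4 + 8) = -13*12 = -156)
(-16553 + 17378)*(y(90, 2*0 + 7) + 45565) = (-16553 + 17378)*(-156 + 45565) = 825*45409 = 37462425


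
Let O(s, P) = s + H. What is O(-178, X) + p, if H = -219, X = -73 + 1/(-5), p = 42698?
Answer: 42301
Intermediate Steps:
X = -366/5 (X = -73 - 1/5 = -366/5 ≈ -73.200)
O(s, P) = -219 + s (O(s, P) = s - 219 = -219 + s)
O(-178, X) + p = (-219 - 178) + 42698 = -397 + 42698 = 42301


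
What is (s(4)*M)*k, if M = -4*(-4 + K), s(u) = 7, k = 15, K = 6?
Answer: -840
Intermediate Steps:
M = -8 (M = -4*(-4 + 6) = -4*2 = -8)
(s(4)*M)*k = (7*(-8))*15 = -56*15 = -840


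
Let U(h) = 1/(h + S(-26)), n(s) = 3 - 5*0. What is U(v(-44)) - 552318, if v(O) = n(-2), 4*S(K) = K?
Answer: -3866228/7 ≈ -5.5232e+5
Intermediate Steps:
n(s) = 3 (n(s) = 3 + 0 = 3)
S(K) = K/4
v(O) = 3
U(h) = 1/(-13/2 + h) (U(h) = 1/(h + (1/4)*(-26)) = 1/(h - 13/2) = 1/(-13/2 + h))
U(v(-44)) - 552318 = 2/(-13 + 2*3) - 552318 = 2/(-13 + 6) - 552318 = 2/(-7) - 552318 = 2*(-1/7) - 552318 = -2/7 - 552318 = -3866228/7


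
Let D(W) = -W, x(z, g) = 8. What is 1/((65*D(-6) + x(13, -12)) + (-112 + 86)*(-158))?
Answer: 1/4506 ≈ 0.00022193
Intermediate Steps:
1/((65*D(-6) + x(13, -12)) + (-112 + 86)*(-158)) = 1/((65*(-1*(-6)) + 8) + (-112 + 86)*(-158)) = 1/((65*6 + 8) - 26*(-158)) = 1/((390 + 8) + 4108) = 1/(398 + 4108) = 1/4506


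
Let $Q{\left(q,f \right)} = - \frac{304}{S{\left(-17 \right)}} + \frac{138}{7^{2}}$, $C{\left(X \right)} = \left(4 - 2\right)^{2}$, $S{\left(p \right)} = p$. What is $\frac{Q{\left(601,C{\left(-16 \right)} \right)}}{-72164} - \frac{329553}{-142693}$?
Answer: $\frac{9903915654865}{4288824472058} \approx 2.3092$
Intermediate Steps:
$C{\left(X \right)} = 4$ ($C{\left(X \right)} = 2^{2} = 4$)
$Q{\left(q,f \right)} = \frac{17242}{833}$ ($Q{\left(q,f \right)} = - \frac{304}{-17} + \frac{138}{7^{2}} = \left(-304\right) \left(- \frac{1}{17}\right) + \frac{138}{49} = \frac{304}{17} + 138 \cdot \frac{1}{49} = \frac{304}{17} + \frac{138}{49} = \frac{17242}{833}$)
$\frac{Q{\left(601,C{\left(-16 \right)} \right)}}{-72164} - \frac{329553}{-142693} = \frac{17242}{833 \left(-72164\right)} - \frac{329553}{-142693} = \frac{17242}{833} \left(- \frac{1}{72164}\right) - - \frac{329553}{142693} = - \frac{8621}{30056306} + \frac{329553}{142693} = \frac{9903915654865}{4288824472058}$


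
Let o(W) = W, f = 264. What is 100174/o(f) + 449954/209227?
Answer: 10538946677/27617964 ≈ 381.60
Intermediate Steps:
100174/o(f) + 449954/209227 = 100174/264 + 449954/209227 = 100174*(1/264) + 449954*(1/209227) = 50087/132 + 449954/209227 = 10538946677/27617964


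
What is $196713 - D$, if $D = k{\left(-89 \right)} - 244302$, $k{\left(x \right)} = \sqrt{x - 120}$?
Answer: $441015 - i \sqrt{209} \approx 4.4102 \cdot 10^{5} - 14.457 i$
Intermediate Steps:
$k{\left(x \right)} = \sqrt{-120 + x}$
$D = -244302 + i \sqrt{209}$ ($D = \sqrt{-120 - 89} - 244302 = \sqrt{-209} - 244302 = i \sqrt{209} - 244302 = -244302 + i \sqrt{209} \approx -2.443 \cdot 10^{5} + 14.457 i$)
$196713 - D = 196713 - \left(-244302 + i \sqrt{209}\right) = 196713 + \left(244302 - i \sqrt{209}\right) = 441015 - i \sqrt{209}$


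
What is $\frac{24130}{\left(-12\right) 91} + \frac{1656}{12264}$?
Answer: $- \frac{875363}{39858} \approx -21.962$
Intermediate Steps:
$\frac{24130}{\left(-12\right) 91} + \frac{1656}{12264} = \frac{24130}{-1092} + 1656 \cdot \frac{1}{12264} = 24130 \left(- \frac{1}{1092}\right) + \frac{69}{511} = - \frac{12065}{546} + \frac{69}{511} = - \frac{875363}{39858}$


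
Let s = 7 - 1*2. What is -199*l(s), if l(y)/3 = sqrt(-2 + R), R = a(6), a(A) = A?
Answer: -1194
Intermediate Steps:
R = 6
s = 5 (s = 7 - 2 = 5)
l(y) = 6 (l(y) = 3*sqrt(-2 + 6) = 3*sqrt(4) = 3*2 = 6)
-199*l(s) = -199*6 = -1194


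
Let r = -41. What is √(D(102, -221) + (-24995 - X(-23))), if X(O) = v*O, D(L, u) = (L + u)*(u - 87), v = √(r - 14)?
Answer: √(11657 + 23*I*√55) ≈ 107.97 + 0.7899*I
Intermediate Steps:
v = I*√55 (v = √(-41 - 14) = √(-55) = I*√55 ≈ 7.4162*I)
D(L, u) = (-87 + u)*(L + u) (D(L, u) = (L + u)*(-87 + u) = (-87 + u)*(L + u))
X(O) = I*O*√55 (X(O) = (I*√55)*O = I*O*√55)
√(D(102, -221) + (-24995 - X(-23))) = √(((-221)² - 87*102 - 87*(-221) + 102*(-221)) + (-24995 - I*(-23)*√55)) = √((48841 - 8874 + 19227 - 22542) + (-24995 - (-23)*I*√55)) = √(36652 + (-24995 + 23*I*√55)) = √(11657 + 23*I*√55)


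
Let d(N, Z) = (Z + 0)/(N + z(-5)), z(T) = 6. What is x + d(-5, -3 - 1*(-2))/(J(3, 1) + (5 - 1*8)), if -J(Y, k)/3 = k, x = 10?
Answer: 61/6 ≈ 10.167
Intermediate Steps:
J(Y, k) = -3*k
d(N, Z) = Z/(6 + N) (d(N, Z) = (Z + 0)/(N + 6) = Z/(6 + N))
x + d(-5, -3 - 1*(-2))/(J(3, 1) + (5 - 1*8)) = 10 + ((-3 - 1*(-2))/(6 - 5))/(-3*1 + (5 - 1*8)) = 10 + ((-3 + 2)/1)/(-3 + (5 - 8)) = 10 + (-1*1)/(-3 - 3) = 10 - 1/(-6) = 10 - 1*(-1/6) = 10 + 1/6 = 61/6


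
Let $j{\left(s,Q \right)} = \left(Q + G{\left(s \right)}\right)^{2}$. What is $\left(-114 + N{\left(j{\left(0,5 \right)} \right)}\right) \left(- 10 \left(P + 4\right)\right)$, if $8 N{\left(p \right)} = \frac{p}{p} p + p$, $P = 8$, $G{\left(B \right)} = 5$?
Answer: $10680$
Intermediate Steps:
$j{\left(s,Q \right)} = \left(5 + Q\right)^{2}$ ($j{\left(s,Q \right)} = \left(Q + 5\right)^{2} = \left(5 + Q\right)^{2}$)
$N{\left(p \right)} = \frac{p}{4}$ ($N{\left(p \right)} = \frac{\frac{p}{p} p + p}{8} = \frac{1 p + p}{8} = \frac{p + p}{8} = \frac{2 p}{8} = \frac{p}{4}$)
$\left(-114 + N{\left(j{\left(0,5 \right)} \right)}\right) \left(- 10 \left(P + 4\right)\right) = \left(-114 + \frac{\left(5 + 5\right)^{2}}{4}\right) \left(- 10 \left(8 + 4\right)\right) = \left(-114 + \frac{10^{2}}{4}\right) \left(\left(-10\right) 12\right) = \left(-114 + \frac{1}{4} \cdot 100\right) \left(-120\right) = \left(-114 + 25\right) \left(-120\right) = \left(-89\right) \left(-120\right) = 10680$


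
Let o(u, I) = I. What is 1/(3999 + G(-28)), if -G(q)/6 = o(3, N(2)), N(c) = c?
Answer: 1/3987 ≈ 0.00025081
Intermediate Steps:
G(q) = -12 (G(q) = -6*2 = -12)
1/(3999 + G(-28)) = 1/(3999 - 12) = 1/3987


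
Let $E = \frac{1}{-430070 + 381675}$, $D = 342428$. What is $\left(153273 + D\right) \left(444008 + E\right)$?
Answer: $\frac{10651507668483459}{48395} \approx 2.201 \cdot 10^{11}$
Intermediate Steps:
$E = - \frac{1}{48395}$ ($E = \frac{1}{-48395} = - \frac{1}{48395} \approx -2.0663 \cdot 10^{-5}$)
$\left(153273 + D\right) \left(444008 + E\right) = \left(153273 + 342428\right) \left(444008 - \frac{1}{48395}\right) = 495701 \cdot \frac{21487767159}{48395} = \frac{10651507668483459}{48395}$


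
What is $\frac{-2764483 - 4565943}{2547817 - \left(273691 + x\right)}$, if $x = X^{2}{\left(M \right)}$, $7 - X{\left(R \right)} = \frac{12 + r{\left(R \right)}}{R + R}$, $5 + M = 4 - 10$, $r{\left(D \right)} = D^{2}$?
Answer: $- \frac{3547926184}{1100594615} \approx -3.2236$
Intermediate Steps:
$M = -11$ ($M = -5 + \left(4 - 10\right) = -5 - 6 = -11$)
$X{\left(R \right)} = 7 - \frac{12 + R^{2}}{2 R}$ ($X{\left(R \right)} = 7 - \frac{12 + R^{2}}{R + R} = 7 - \frac{12 + R^{2}}{2 R}$)
$x = \frac{82369}{484}$ ($x = \left(7 - \frac{6}{-11} - - \frac{11}{2}\right)^{2} = \left(7 - - \frac{6}{11} + \frac{11}{2}\right)^{2} = \left(7 + \frac{6}{11} + \frac{11}{2}\right)^{2} = \left(\frac{287}{22}\right)^{2} = \frac{82369}{484} \approx 170.18$)
$\frac{-2764483 - 4565943}{2547817 - \left(273691 + x\right)} = \frac{-2764483 - 4565943}{2547817 - \frac{132548813}{484}} = - \frac{7330426}{2547817 - \frac{132548813}{484}} = - \frac{7330426}{\frac{1100594615}{484}} = \left(-7330426\right) \frac{484}{1100594615} = - \frac{3547926184}{1100594615}$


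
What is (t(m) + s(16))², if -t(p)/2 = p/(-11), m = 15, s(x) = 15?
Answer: 38025/121 ≈ 314.26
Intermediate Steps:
t(p) = 2*p/11 (t(p) = -2*p/(-11) = -2*p*(-1)/11 = -(-2)*p/11 = 2*p/11)
(t(m) + s(16))² = ((2/11)*15 + 15)² = (30/11 + 15)² = (195/11)² = 38025/121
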